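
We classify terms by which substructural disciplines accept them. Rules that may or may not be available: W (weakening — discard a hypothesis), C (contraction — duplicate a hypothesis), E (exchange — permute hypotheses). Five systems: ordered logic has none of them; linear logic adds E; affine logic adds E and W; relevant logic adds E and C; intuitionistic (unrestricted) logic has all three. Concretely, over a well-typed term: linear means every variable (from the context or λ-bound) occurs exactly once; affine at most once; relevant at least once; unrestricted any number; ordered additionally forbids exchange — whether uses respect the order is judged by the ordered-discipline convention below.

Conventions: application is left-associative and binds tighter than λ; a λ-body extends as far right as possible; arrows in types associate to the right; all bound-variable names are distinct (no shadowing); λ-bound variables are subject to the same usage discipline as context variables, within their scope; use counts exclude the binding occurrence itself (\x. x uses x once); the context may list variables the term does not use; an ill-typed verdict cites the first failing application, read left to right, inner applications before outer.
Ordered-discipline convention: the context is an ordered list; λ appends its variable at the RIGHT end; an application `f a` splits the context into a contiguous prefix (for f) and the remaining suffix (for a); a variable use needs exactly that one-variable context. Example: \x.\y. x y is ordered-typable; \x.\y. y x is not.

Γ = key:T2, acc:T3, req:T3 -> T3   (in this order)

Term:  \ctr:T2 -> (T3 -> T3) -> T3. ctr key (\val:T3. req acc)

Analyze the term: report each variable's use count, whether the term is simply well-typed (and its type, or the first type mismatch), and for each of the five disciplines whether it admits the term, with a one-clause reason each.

variable uses: key=1; acc=1; req=1; ctr (λ-bound)=1; val (λ-bound)=0
order of uses: ctr, key, req, acc
typing: the term checks, with type (T2 -> (T3 -> T3) -> T3) -> T3
ordered: ✗, needs weakening: val unused
linear: ✗, needs weakening: val unused
affine: ✓, key, acc, req, ctr, val: no repeats, contraction unneeded
relevant: ✗, needs weakening: val unused
unrestricted: ✓, type-checks ((T2 -> (T3 -> T3) -> T3) -> T3) and nothing is barred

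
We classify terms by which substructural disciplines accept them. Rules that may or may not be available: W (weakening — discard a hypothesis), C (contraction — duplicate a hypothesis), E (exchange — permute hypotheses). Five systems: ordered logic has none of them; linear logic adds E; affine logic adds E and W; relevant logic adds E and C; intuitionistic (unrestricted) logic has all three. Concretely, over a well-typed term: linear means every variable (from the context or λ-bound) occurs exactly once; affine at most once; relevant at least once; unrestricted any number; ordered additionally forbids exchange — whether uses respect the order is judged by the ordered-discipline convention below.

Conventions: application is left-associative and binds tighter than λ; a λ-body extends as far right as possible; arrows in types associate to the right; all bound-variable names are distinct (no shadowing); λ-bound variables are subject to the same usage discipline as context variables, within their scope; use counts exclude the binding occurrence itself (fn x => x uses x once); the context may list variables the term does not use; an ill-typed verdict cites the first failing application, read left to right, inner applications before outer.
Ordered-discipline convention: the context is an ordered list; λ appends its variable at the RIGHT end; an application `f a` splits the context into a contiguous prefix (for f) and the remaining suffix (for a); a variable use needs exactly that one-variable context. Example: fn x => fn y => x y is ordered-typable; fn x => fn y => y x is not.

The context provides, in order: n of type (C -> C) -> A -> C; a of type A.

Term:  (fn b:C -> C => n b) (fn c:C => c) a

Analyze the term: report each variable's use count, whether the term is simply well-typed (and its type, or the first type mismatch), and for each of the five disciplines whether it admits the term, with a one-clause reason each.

variable uses: n: 1; a: 1; b (λ-bound): 1; c (λ-bound): 1
left-to-right use order: n, b, c, a
typing: well-typed — term : C
ordered ✓ (single-use (n, a, b, c), ordered derivation ok)
linear ✓ (single use per variable (n, a, b, c))
affine ✓ (none of n, a, b, c used more than once)
relevant ✓ (n, a, b, c: all used, weakening unneeded)
unrestricted ✓ (simply typable at C; W, C, E all held)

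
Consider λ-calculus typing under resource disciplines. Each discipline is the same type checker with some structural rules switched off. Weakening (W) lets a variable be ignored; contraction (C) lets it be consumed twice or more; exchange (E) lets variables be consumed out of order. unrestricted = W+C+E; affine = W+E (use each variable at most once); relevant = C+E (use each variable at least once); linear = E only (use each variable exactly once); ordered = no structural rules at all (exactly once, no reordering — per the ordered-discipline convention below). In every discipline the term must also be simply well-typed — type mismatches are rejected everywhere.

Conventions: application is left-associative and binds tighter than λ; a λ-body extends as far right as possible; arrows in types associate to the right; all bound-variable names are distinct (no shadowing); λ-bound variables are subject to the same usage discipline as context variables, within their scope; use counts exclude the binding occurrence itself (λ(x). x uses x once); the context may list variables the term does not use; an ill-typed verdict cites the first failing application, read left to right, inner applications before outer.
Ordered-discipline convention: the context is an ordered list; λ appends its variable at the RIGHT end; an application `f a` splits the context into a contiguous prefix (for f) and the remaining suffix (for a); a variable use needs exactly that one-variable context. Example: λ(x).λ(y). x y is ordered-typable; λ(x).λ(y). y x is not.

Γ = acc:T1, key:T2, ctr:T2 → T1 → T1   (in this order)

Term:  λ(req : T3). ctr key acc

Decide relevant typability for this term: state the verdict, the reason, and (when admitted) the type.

no — unused: req — weakening required
use counts: acc=1; key=1; ctr=1; req (λ-bound)=0
use order (left to right): ctr, key, acc
typing: ✓ — T3 → T1
all disciplines: ordered ✗ | linear ✗ | affine ✓ | relevant ✗ | unrestricted ✓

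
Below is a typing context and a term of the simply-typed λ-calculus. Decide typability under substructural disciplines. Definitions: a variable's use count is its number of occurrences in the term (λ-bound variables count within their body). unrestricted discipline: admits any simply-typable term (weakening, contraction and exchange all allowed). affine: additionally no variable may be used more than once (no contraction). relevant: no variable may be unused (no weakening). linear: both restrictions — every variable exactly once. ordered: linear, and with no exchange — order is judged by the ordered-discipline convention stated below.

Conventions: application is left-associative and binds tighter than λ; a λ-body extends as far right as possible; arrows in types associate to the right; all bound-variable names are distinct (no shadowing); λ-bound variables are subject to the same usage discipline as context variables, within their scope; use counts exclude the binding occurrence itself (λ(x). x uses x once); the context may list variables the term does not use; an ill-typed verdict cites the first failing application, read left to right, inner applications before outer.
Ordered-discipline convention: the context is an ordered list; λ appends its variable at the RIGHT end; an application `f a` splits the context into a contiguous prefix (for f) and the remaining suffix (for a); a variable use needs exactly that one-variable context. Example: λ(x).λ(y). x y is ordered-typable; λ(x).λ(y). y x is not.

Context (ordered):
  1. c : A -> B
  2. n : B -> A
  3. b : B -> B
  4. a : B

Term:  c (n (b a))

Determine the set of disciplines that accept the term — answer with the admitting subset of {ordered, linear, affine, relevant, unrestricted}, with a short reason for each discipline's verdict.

admitting disciplines: ordered, linear, affine, relevant, unrestricted
variable uses: c ×1; n ×1; b ×1; a ×1
use order (left to right): c, n, b, a
typing: ✓ — B
ordered: ✓, c, n, b, a once each; derivable with no W/C/E
linear: ✓, c, n, b, a: one use apiece
affine: ✓, at most one use each (c, n, b, a)
relevant: ✓, every one of c, n, b, a appears
unrestricted: ✓, well-typed at B; no restrictions here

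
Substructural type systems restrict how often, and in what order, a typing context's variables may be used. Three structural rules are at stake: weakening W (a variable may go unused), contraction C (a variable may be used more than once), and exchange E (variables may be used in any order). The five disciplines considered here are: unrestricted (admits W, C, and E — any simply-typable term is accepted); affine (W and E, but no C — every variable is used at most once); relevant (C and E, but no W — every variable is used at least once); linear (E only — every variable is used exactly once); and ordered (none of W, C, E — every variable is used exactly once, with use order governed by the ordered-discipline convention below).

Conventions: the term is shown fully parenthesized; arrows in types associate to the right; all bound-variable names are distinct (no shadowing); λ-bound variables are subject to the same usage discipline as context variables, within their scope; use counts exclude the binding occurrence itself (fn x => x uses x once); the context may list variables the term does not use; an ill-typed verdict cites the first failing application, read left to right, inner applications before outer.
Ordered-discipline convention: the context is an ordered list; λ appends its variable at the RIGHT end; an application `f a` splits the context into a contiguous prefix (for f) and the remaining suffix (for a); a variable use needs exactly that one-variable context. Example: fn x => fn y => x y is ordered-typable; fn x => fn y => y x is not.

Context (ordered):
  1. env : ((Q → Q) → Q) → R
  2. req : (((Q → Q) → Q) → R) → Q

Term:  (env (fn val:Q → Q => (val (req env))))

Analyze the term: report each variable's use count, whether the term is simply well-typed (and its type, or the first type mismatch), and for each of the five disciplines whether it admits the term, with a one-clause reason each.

usage: env ×2, req ×1, val [bound] ×1
order of uses: env, val, req, env
typing: ✓ — R
ordered: ✗, needs contraction — env ×2
linear: ✗, needs contraction — env ×2
affine: ✗, needs contraction — env ×2
relevant: ✓, every one of env, req, val appears
unrestricted: ✓, typability at R is all that's needed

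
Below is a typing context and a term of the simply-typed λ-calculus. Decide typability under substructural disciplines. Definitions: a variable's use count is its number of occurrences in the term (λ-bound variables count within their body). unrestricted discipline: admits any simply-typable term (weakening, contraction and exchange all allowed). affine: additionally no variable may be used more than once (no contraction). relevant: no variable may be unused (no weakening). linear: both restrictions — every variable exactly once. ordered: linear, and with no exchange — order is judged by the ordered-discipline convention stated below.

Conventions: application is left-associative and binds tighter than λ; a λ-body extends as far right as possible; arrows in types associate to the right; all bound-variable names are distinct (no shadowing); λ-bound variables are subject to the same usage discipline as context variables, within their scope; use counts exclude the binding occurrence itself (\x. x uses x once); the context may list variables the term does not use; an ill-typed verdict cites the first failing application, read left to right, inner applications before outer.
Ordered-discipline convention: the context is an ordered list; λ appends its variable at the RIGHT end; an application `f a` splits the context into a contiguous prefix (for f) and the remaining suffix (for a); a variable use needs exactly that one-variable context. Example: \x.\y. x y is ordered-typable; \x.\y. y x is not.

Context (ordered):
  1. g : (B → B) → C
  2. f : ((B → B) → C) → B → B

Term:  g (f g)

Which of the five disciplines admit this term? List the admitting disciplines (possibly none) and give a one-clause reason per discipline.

admitted in: relevant, unrestricted
counts: g: 2, f: 1
uses in reading order: g, f, g
typing: ✓ — C
ordered: ✗, repeated use of g ×2
linear: ✗, repeated use of g ×2
affine: ✗, repeated use of g ×2
relevant: ✓, none of g, f goes unused
unrestricted: ✓, simply typable at C; W, C, E all held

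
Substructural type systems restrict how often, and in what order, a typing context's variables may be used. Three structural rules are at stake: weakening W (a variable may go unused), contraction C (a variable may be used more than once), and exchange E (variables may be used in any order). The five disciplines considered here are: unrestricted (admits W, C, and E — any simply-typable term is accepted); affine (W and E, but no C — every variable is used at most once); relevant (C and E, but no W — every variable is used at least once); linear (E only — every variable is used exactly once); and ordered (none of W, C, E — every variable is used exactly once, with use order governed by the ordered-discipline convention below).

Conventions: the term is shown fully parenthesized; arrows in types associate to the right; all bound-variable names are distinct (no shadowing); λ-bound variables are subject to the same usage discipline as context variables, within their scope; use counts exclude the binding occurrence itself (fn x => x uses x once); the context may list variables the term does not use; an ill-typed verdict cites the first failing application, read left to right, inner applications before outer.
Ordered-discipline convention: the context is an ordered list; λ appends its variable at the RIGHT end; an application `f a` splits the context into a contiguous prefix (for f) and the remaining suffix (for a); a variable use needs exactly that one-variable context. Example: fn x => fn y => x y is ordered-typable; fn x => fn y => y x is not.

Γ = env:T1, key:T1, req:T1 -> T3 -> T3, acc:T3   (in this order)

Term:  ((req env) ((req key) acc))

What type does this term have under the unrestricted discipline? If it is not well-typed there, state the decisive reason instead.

term : T3
counts: env: 1, key: 1, req: 2, acc: 1
use order (left to right): req, env, req, key, acc
typing: well-typed — term : T3
across the five disciplines: ordered ✗ · linear ✗ · affine ✗ · relevant ✓ · unrestricted ✓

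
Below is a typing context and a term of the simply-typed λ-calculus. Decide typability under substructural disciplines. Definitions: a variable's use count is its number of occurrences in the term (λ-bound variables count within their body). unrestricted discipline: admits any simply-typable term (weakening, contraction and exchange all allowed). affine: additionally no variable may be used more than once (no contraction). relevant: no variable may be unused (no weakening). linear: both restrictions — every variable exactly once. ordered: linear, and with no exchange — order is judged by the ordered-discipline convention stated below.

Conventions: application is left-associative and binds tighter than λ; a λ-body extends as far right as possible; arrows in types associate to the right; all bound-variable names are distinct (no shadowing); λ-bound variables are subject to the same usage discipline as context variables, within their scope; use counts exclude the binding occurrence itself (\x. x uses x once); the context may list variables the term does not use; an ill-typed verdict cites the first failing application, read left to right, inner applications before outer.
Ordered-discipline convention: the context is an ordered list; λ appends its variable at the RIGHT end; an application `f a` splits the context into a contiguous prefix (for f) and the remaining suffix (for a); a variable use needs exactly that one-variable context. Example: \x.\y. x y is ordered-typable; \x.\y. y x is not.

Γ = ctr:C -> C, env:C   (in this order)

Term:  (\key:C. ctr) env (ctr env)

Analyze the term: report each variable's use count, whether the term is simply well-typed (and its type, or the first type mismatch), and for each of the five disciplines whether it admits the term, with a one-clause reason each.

use counts: ctr=2; env=2; key [bound]=0
use order (left to right): ctr, env, ctr, env
typing: well-typed — term : C
ordered ✗ (uses contraction: ctr ×2, env ×2; key left unused)
linear ✗ (uses contraction: ctr ×2, env ×2; key left unused)
affine ✗ (uses contraction: ctr ×2, env ×2)
relevant ✗ (key left unused)
unrestricted ✓ (well-typed at C; no restrictions here)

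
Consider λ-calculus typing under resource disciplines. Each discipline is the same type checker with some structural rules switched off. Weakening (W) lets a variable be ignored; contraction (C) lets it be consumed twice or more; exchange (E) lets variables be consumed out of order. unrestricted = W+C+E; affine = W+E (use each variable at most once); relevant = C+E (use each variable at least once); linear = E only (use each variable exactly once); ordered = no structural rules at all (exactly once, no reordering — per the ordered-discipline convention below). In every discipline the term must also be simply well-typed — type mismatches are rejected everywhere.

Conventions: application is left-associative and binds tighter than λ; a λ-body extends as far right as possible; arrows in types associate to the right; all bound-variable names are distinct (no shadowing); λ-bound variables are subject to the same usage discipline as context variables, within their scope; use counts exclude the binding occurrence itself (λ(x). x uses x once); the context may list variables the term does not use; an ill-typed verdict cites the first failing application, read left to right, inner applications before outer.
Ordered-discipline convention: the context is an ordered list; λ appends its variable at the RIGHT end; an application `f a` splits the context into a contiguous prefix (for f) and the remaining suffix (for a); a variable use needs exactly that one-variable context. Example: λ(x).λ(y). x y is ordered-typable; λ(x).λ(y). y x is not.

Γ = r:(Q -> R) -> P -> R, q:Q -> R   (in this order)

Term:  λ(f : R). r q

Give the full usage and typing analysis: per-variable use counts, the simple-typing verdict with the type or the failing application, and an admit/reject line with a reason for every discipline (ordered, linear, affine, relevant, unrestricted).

counts: r: 1, q: 1, f [bound]: 0
use order (left to right): r, q
typing: well-typed at R -> P -> R
ordered: ✗, unused: f — weakening required
linear: ✗, unused: f — weakening required
affine: ✓, r, q, f: no repeats, contraction unneeded
relevant: ✗, unused: f — weakening required
unrestricted: ✓, well-typed at R -> P -> R; no restrictions here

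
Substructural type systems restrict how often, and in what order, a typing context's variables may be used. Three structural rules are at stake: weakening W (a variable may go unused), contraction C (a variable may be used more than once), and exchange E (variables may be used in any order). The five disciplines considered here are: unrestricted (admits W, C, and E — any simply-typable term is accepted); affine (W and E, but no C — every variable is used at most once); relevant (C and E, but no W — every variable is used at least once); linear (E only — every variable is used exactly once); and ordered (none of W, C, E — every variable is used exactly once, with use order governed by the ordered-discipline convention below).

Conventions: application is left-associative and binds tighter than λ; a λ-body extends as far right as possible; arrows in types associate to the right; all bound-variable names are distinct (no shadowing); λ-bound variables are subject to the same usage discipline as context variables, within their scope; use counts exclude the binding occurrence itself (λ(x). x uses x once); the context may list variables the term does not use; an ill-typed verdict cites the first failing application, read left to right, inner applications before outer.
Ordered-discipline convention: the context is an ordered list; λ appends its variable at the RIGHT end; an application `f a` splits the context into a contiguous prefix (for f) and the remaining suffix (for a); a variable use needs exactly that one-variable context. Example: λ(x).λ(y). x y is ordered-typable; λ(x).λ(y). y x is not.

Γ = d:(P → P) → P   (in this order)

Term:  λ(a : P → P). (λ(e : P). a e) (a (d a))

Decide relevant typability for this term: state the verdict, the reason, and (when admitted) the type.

yes — every one of d, a, e appears; term : (P → P) → P
usage: d: 1, a [bound]: 3, e [bound]: 1
use order (left to right): a, e, a, d, a
typing: well-typed at (P → P) → P
summary: ordered ✗, linear ✗, affine ✗, relevant ✓, unrestricted ✓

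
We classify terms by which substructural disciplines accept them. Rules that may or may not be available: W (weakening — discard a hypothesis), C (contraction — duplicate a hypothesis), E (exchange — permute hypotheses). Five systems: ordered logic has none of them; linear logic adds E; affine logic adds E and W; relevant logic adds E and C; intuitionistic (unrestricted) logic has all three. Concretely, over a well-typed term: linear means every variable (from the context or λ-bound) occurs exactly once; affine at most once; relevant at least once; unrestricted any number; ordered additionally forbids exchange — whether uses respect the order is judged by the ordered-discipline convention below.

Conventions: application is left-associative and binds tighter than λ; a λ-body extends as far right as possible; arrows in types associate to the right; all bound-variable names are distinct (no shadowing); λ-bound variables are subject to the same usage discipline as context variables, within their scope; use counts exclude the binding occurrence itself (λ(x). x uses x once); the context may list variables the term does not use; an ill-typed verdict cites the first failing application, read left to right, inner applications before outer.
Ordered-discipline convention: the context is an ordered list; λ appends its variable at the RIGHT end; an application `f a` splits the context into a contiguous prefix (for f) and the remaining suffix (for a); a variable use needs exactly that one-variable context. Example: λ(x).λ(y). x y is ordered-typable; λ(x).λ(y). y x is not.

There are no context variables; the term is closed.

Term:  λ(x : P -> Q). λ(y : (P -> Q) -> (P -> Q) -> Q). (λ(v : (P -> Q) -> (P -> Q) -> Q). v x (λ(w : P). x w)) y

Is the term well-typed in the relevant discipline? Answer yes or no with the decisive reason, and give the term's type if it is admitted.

yes — x, y, v, w: all used, weakening unneeded; term : (P -> Q) -> ((P -> Q) -> (P -> Q) -> Q) -> Q
variable uses: x (bound): 2; y (bound): 1; v (bound): 1; w (bound): 1
uses in reading order: v, x, x, w, y
typing: well-typed at (P -> Q) -> ((P -> Q) -> (P -> Q) -> Q) -> Q
summary: ordered ✗ · linear ✗ · affine ✗ · relevant ✓ · unrestricted ✓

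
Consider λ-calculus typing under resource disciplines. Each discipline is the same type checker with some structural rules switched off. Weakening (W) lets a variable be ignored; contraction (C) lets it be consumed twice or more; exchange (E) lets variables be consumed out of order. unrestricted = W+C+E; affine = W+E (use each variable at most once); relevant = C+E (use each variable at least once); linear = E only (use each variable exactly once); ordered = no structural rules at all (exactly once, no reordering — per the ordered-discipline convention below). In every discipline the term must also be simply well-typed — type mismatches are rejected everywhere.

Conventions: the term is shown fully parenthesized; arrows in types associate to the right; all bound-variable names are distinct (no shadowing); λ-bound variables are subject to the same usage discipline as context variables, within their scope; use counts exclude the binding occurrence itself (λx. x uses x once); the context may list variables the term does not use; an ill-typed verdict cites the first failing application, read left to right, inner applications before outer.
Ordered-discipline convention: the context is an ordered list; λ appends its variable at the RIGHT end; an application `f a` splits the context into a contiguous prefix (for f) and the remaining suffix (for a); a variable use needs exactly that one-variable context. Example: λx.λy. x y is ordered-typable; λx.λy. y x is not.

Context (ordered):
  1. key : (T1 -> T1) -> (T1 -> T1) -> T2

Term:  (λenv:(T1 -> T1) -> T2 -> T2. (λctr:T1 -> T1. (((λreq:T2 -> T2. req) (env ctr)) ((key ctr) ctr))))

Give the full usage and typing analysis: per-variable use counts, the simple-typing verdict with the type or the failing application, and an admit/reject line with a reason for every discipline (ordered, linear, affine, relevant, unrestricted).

usage: key: 1×, env (bound): 1×, ctr (bound): 3×, req (bound): 1×
use order (left to right): req, env, ctr, key, ctr, ctr
typing: ✓ — ((T1 -> T1) -> T2 -> T2) -> (T1 -> T1) -> T2
ordered: ✗ — repeated use of ctr ×3
linear: ✗ — repeated use of ctr ×3
affine: ✗ — repeated use of ctr ×3
relevant: ✓ — key, env, ctr, req: all used, weakening unneeded
unrestricted: ✓ — simply typable at ((T1 -> T1) -> T2 -> T2) -> (T1 -> T1) -> T2; W, C, E all held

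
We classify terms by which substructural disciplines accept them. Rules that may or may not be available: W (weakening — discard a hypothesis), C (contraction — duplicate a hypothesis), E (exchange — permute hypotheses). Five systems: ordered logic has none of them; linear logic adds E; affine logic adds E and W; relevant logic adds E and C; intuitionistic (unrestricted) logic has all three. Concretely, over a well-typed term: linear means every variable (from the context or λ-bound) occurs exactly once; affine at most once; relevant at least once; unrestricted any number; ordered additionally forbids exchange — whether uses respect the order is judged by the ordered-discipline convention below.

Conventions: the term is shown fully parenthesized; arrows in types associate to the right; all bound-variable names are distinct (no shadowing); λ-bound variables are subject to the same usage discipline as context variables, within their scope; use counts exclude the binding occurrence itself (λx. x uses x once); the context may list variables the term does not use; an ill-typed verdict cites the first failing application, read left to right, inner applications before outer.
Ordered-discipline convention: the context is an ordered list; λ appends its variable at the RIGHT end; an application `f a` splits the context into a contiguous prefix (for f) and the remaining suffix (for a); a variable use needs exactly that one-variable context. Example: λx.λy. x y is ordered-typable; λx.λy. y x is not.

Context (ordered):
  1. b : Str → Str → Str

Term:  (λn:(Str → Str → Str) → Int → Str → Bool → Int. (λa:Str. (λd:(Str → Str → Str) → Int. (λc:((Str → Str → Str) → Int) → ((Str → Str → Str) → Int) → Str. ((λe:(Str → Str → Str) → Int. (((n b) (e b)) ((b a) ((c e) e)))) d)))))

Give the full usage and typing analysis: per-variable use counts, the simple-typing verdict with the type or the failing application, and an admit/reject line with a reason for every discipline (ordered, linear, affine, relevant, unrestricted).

variable uses: b=3, n (bound)=1, a (bound)=1, d (bound)=1, c (bound)=1, e (bound)=3
use order (left to right): n, b, e, b, b, a, c, e, e, d
typing: the term checks, with type ((Str → Str → Str) → Int → Str → Bool → Int) → Str → ((Str → Str → Str) → Int) → (((Str → Str → Str) → Int) → ((Str → Str → Str) → Int) → Str) → Bool → Int
ordered ✗ (needs contraction — b ×3, e ×3)
linear ✗ (needs contraction — b ×3, e ×3)
affine ✗ (needs contraction — b ×3, e ×3)
relevant ✓ (every one of b, n, a, d, c, e appears)
unrestricted ✓ (type-checks (((Str → Str → Str) → Int → Str → Bool → Int) → Str → ((Str → Str → Str) → Int) → (((Str → Str → Str) → Int) → ((Str → Str → Str) → Int) → Str) → Bool → Int) and nothing is barred)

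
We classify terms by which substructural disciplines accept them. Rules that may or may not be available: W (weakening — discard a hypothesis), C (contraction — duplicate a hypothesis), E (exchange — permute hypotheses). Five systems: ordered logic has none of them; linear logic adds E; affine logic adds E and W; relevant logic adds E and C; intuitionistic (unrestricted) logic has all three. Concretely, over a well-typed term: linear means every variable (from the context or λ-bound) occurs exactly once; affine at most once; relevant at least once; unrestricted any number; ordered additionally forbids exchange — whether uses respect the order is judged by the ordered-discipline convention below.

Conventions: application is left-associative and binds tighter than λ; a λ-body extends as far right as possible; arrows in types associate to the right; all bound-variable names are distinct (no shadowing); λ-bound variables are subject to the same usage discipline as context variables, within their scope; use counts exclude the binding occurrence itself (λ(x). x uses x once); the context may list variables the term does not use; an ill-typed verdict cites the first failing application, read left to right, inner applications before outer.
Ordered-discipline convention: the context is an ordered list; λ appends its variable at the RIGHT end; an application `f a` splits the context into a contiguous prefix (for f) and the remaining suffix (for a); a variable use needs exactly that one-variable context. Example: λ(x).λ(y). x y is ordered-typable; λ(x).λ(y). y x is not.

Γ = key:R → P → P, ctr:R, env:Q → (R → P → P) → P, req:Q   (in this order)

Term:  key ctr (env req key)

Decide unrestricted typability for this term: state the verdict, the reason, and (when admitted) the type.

yes — well-typed at P; no restrictions here; term : P
counts: key: 2×, ctr: 1×, env: 1×, req: 1×
uses in reading order: key, ctr, env, req, key
typing: well-typed at P
all disciplines: ordered ✗ | linear ✗ | affine ✗ | relevant ✓ | unrestricted ✓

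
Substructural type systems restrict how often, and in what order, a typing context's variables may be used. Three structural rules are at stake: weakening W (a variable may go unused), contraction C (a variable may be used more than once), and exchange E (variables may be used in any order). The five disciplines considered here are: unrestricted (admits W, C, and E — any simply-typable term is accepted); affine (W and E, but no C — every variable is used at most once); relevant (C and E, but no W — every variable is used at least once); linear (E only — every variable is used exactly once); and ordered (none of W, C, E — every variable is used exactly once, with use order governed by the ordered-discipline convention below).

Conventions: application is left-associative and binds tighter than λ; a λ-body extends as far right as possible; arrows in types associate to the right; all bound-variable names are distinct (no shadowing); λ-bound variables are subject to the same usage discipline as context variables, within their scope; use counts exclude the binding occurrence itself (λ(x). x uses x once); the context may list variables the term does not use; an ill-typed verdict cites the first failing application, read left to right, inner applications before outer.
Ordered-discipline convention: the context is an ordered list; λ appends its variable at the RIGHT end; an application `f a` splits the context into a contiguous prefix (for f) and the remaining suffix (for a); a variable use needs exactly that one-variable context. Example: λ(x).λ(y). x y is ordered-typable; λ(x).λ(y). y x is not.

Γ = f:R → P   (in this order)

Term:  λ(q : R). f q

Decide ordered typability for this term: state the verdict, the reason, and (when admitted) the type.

yes — single-use (f, q), ordered derivation ok; term : R → P
variable uses: f=1; q (bound)=1
left-to-right use order: f, q
typing: well-typed — term : R → P
across the five disciplines: ordered ✓, linear ✓, affine ✓, relevant ✓, unrestricted ✓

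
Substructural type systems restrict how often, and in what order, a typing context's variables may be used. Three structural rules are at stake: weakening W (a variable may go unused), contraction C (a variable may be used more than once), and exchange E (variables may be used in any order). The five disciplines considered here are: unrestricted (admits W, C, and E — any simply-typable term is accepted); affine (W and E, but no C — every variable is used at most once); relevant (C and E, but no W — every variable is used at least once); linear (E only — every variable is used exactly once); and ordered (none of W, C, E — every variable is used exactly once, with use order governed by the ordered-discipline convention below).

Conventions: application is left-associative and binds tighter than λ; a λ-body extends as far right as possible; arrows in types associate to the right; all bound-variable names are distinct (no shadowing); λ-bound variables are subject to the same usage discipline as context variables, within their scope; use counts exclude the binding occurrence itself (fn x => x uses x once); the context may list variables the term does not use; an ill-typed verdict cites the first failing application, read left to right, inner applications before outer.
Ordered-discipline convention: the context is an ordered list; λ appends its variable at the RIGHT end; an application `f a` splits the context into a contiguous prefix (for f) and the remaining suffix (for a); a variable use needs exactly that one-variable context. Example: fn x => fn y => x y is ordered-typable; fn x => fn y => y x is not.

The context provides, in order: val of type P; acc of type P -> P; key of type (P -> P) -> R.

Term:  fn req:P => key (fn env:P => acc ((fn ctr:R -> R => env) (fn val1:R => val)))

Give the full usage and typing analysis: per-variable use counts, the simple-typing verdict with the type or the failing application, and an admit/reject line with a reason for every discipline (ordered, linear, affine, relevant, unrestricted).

use counts: val: 1, acc: 1, key: 1, req (bound): 0, env (bound): 1, ctr (bound): 0, val1 (bound): 0
left-to-right use order: key, acc, env, val
typing: ill-typed: argument of type R -> P where R -> R is required
ordered ✗ (not simply typable)
linear ✗ (fails simple typing)
affine ✗ (a type mismatch blocks all five)
relevant ✗ (the type mismatch rejects it)
unrestricted ✗ (not simply typable)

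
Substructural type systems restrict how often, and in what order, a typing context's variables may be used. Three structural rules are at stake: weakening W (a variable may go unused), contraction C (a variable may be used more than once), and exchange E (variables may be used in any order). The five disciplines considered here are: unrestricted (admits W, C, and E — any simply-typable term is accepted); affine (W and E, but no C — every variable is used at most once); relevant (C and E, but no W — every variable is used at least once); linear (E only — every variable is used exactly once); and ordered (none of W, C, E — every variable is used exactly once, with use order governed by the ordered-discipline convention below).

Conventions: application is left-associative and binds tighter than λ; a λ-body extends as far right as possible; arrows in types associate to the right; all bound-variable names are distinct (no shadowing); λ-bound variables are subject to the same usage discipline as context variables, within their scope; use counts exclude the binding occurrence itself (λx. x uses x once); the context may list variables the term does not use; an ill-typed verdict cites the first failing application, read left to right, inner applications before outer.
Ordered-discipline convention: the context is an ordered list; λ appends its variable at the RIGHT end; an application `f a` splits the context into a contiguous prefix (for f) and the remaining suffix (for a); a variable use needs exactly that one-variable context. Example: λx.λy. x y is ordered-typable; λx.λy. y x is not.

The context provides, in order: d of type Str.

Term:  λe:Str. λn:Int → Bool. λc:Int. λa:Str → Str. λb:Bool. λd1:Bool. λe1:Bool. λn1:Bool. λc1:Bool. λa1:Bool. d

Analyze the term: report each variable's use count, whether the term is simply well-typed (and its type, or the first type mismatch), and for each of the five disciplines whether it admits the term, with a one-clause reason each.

counts: d=1, e (bound)=0, n (bound)=0, c (bound)=0, a (bound)=0, b (bound)=0, d1 (bound)=0, e1 (bound)=0, n1 (bound)=0, c1 (bound)=0, a1 (bound)=0
left-to-right use order: d
typing: ✓ — Str → (Int → Bool) → Int → (Str → Str) → Bool → Bool → Bool → Bool → Bool → Bool → Str
ordered ✗ (unused: e, n, c, a, b, d1, e1, n1, c1, a1 — weakening required)
linear ✗ (unused: e, n, c, a, b, d1, e1, n1, c1, a1 — weakening required)
affine ✓ (no duplicate uses among d, e, n, c, a, b, d1, e1, n1, c1, a1)
relevant ✗ (unused: e, n, c, a, b, d1, e1, n1, c1, a1 — weakening required)
unrestricted ✓ (well-typed at Str → (Int → Bool) → Int → (Str → Str) → Bool → Bool → Bool → Bool → Bool → Bool → Str; no restrictions here)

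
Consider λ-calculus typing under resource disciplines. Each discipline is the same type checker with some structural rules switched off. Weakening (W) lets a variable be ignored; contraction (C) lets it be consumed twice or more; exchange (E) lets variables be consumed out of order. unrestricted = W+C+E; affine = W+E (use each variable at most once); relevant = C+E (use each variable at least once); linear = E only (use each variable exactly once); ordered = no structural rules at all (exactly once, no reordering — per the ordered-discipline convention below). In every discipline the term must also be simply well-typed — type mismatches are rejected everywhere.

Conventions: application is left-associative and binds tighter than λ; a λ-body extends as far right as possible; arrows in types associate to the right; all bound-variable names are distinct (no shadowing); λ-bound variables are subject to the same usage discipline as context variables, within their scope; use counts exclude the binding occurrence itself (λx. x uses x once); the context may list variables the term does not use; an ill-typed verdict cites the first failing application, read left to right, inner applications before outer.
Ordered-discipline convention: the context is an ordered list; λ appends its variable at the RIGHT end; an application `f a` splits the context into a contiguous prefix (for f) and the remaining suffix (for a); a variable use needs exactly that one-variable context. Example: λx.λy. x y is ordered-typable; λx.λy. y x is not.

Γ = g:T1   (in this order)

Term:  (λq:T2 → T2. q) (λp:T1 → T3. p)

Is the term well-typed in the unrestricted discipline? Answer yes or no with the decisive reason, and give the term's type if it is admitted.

no — not simply typable
variable uses: g ×0, q (λ-bound) ×1, p (λ-bound) ×1
use order (left to right): q, p
typing: ill-typed: argument of type (T1 → T3) → T1 → T3 where T2 → T2 is required
across the five disciplines: ordered ✗; linear ✗; affine ✗; relevant ✗; unrestricted ✗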